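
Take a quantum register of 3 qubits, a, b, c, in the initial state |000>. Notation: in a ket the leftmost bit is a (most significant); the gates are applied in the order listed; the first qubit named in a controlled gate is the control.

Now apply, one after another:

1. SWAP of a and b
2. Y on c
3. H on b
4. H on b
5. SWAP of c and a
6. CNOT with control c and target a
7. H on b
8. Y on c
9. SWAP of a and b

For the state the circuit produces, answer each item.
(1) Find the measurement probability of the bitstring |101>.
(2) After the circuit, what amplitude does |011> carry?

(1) Outcome |101> occurs with probability 0.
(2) The final state's coefficient on |011> equals -sqrt(2)/2.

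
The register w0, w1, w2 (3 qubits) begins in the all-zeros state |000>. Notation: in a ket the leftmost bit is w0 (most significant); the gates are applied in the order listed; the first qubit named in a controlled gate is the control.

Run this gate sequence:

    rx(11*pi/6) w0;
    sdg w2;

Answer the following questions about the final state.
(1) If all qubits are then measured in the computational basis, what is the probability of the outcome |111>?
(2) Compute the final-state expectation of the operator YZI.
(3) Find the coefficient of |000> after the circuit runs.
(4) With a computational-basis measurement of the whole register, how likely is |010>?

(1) The probability of measuring |111> is 0.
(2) The observable YZI averages to 1/2.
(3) The final state's coefficient on |000> equals -sqrt(6)/4 - sqrt(2)/4.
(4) A full measurement returns |010> with probability 0.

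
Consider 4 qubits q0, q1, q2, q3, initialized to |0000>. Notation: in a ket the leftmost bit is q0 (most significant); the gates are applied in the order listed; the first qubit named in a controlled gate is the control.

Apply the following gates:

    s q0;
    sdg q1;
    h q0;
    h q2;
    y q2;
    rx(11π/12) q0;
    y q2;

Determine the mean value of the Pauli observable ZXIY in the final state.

In the final state, ZXIY has expectation 0.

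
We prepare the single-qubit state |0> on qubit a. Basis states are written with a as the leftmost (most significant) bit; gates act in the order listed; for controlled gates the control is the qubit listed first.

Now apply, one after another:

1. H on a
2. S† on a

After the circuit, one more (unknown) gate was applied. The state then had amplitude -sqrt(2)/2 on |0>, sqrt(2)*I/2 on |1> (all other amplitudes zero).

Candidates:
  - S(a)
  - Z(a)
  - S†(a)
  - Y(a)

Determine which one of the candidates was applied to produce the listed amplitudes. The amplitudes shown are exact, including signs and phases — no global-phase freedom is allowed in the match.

The unique candidate consistent with the amplitudes is Y(a).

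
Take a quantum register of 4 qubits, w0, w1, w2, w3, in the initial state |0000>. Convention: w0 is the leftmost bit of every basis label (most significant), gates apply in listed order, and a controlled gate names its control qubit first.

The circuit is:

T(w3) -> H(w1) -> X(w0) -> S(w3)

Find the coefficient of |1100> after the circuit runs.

|1100> carries amplitude sqrt(2)/2 in the final state.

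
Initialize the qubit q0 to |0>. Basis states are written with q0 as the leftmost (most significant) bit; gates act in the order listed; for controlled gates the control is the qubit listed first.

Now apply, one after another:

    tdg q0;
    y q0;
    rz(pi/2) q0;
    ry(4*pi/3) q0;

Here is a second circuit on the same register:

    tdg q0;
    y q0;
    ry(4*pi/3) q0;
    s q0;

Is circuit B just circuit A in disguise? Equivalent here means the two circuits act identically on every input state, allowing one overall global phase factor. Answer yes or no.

No, they are not equivalent — no single phase factor reconciles the two unitaries.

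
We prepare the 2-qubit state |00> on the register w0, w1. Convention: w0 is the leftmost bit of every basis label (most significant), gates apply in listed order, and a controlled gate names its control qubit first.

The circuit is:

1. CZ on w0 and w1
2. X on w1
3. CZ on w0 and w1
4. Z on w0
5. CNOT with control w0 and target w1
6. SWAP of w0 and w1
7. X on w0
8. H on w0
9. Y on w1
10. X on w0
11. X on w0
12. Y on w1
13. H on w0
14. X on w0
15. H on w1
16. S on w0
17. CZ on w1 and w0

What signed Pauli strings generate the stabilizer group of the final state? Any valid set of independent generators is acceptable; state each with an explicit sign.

The final state is stabilized by the group generated by -IX, -ZI; other independent generating sets are equally valid. Key observation: steps 7-14 multiply out to the identity, so the circuit reduces to the remaining gates.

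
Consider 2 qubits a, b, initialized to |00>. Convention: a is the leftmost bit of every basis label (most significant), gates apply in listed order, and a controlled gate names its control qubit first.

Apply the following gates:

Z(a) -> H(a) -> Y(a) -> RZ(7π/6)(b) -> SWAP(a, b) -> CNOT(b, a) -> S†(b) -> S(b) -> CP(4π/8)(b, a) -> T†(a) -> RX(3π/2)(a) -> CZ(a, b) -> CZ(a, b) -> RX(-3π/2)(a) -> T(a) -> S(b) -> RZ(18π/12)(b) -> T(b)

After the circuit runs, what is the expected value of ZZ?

In the final state, ZZ has expectation 1. Key observation: the block from step 10 through step 15 cancels to the identity and can be dropped.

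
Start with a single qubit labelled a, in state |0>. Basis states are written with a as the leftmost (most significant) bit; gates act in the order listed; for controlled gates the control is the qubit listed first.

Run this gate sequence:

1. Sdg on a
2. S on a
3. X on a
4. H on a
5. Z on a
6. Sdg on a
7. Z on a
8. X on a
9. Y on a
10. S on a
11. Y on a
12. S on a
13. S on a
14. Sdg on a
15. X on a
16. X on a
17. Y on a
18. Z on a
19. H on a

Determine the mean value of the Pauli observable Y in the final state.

The expectation value of Y is -1.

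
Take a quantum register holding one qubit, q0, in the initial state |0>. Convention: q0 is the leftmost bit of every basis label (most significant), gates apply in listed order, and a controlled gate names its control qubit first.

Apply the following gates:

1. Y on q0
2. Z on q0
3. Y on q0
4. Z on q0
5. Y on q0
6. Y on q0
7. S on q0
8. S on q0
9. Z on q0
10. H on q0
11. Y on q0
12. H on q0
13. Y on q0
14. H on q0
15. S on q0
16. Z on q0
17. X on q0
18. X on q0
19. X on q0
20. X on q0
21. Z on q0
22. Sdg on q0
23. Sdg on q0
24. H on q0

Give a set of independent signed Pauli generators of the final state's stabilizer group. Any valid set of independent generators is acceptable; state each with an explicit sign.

One valid set of independent stabilizer generators is +Y (any independent generating set of the same group is equally correct). Key observation: steps 15-22 multiply out to the identity, so the circuit reduces to the remaining gates.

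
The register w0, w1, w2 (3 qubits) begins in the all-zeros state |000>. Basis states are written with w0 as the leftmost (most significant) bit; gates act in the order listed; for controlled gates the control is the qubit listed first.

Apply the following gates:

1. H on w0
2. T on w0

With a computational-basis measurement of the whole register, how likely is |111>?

A full measurement returns |111> with probability 0.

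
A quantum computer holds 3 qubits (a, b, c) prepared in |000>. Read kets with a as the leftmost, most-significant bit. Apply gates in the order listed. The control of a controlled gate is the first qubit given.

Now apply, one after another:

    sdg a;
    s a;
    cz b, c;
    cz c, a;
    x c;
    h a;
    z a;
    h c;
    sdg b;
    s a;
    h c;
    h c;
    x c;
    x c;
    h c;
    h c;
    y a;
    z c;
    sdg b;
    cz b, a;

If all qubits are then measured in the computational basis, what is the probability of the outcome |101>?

Outcome |101> occurs with probability 1/4. Key observation: the block from step 11 through step 16 cancels to the identity and can be dropped.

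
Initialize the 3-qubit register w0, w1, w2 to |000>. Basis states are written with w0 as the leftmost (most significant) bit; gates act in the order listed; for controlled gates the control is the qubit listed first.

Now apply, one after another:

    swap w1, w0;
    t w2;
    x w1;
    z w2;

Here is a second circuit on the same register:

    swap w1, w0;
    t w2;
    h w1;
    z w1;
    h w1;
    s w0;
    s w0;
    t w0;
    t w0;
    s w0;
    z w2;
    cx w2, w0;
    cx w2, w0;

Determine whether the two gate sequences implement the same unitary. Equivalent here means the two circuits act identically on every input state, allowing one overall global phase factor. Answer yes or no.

Yes — the two circuits implement the same unitary up to a global phase.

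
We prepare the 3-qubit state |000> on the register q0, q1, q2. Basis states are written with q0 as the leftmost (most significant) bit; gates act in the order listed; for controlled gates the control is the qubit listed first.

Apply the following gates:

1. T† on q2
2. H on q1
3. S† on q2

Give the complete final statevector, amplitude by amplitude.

After the circuit, the state carries amplitude sqrt(2)/2 on |000>, sqrt(2)/2 on |010>, and 0 on every other basis state.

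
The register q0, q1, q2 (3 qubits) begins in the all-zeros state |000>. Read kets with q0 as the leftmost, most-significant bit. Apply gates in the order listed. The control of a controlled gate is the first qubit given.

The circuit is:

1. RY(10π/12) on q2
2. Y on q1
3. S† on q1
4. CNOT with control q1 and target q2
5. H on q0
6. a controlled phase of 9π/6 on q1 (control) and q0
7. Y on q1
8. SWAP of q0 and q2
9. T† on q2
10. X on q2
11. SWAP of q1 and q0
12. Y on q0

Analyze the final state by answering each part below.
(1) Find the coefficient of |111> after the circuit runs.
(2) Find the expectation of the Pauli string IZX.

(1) The amplitude on |111> is -1/4 + sqrt(3)/4.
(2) In the final state, IZX has expectation -sqrt(6)/4.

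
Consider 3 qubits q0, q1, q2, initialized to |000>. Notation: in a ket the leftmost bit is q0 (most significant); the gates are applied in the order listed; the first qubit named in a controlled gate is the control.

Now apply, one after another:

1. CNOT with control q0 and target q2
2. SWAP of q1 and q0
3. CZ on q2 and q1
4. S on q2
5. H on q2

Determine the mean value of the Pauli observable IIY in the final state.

The expectation value of IIY is 0.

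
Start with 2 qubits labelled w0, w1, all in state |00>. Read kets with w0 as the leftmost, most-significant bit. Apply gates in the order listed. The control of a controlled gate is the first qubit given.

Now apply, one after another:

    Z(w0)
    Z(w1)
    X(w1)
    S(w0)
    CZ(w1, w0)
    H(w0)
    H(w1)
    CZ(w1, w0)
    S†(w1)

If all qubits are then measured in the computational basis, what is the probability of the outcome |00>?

Outcome |00> occurs with probability 1/4.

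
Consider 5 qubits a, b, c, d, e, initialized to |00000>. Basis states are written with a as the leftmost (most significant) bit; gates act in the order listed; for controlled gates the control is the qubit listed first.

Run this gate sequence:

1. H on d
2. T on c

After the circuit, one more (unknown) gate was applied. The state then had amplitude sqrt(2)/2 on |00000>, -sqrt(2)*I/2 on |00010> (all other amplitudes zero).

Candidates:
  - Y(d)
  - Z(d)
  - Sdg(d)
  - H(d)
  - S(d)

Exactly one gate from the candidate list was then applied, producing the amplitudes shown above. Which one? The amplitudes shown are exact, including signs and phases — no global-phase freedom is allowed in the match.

It was Sdg(d) that produced the state shown.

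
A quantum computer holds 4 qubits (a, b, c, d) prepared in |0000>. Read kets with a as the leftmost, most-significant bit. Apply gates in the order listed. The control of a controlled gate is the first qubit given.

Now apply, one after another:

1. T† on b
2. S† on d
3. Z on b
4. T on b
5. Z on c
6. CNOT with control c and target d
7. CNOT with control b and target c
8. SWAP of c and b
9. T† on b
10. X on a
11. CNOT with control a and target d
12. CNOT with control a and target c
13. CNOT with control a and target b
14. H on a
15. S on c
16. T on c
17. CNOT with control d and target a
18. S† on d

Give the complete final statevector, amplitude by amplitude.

After the circuit, the state carries amplitude -sqrt(2)*exp(I*pi/4)/2 on |0111>, sqrt(2)*exp(I*pi/4)/2 on |1111>, and 0 on every other basis state.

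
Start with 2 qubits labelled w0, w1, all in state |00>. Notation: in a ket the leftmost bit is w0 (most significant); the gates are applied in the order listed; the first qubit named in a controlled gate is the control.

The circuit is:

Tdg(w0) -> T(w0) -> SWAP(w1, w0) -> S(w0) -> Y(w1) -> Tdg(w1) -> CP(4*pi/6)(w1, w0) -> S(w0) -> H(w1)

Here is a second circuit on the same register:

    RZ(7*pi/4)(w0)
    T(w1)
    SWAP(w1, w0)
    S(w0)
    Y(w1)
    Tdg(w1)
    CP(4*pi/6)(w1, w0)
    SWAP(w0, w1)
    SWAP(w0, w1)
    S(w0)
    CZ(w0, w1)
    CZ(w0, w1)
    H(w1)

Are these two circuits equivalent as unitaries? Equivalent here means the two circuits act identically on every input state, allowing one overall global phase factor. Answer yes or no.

No: there is an input state on which the two circuits produce genuinely different outputs (not merely differing by a phase).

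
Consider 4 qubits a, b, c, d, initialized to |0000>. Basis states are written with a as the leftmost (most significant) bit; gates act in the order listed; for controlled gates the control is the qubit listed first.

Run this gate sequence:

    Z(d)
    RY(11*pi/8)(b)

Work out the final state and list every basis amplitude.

The resulting statevector has amplitude -cos(5*pi/16) on |0000>, sin(5*pi/16) on |0100>, and 0 on every other basis state.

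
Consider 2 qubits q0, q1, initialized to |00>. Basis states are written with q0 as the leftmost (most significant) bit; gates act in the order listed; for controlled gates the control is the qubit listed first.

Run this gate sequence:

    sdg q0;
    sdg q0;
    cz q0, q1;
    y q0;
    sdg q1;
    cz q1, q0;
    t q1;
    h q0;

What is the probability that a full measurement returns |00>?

The probability of measuring |00> is 1/2.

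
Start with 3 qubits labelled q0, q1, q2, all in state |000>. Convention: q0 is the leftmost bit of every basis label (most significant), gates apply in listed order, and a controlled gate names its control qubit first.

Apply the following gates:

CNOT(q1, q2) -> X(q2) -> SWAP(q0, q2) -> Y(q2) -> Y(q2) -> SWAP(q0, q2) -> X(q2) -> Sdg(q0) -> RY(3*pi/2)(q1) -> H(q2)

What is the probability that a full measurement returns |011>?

A full measurement returns |011> with probability 1/4. Key observation: gates 2-7 undo each other exactly, leaving only the rest of the circuit to track.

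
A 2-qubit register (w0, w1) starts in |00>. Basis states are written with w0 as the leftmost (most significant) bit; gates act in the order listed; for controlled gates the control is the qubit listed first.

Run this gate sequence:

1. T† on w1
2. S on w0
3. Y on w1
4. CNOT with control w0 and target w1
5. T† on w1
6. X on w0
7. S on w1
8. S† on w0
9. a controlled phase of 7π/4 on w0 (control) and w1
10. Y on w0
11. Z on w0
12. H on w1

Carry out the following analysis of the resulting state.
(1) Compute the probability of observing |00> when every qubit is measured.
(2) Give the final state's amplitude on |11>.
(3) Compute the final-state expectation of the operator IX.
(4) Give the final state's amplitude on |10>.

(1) The probability of measuring |00> is 1/2.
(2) |11> carries amplitude 0 in the final state.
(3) The expectation value of IX is -1.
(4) The amplitude on |10> is 0.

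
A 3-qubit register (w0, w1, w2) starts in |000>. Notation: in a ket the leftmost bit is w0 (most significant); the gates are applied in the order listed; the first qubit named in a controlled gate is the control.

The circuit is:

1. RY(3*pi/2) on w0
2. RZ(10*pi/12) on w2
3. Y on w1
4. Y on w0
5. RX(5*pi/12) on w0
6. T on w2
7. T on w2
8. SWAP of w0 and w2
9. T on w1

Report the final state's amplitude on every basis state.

After the circuit, the state carries amplitude -sqrt(6*sqrt(2) + 12)*exp(I*pi/3)/8 - sqrt(2*sqrt(2) + 4)*exp(5*I*pi/6)/8 - sqrt(12 - 6*sqrt(2))*exp(5*I*pi/6)/8 + sqrt(4 - 2*sqrt(2))*exp(I*pi/3)/8 on |010>, -sqrt(6*sqrt(2) + 12)*exp(I*pi/3)/8 - sqrt(2*sqrt(2) + 4)*exp(5*I*pi/6)/8 - sqrt(12 - 6*sqrt(2))*exp(5*I*pi/6)/8 + sqrt(4 - 2*sqrt(2))*exp(I*pi/3)/8 on |011>, and 0 on every other basis state.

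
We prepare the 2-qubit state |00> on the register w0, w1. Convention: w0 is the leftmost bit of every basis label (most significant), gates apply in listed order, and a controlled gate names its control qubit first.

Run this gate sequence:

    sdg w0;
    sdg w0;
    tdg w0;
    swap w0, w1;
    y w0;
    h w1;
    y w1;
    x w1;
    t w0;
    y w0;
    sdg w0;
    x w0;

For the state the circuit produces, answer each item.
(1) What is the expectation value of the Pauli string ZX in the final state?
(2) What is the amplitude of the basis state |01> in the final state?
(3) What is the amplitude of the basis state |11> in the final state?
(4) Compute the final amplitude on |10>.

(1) In the final state, ZX has expectation 1.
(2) |01> carries amplitude 0 in the final state.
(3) |11> carries amplitude -sqrt(2)*exp(3*I*pi/4)/2 in the final state.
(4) |10> carries amplitude sqrt(2)*exp(3*I*pi/4)/2 in the final state.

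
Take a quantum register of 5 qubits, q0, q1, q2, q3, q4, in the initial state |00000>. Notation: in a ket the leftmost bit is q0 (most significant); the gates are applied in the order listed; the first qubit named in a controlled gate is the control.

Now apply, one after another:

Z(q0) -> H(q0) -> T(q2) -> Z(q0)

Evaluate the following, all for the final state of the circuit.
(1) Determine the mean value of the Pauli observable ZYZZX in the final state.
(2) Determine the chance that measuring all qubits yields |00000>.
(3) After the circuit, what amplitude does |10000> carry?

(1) The observable ZYZZX averages to 0.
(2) Outcome |00000> occurs with probability 1/2.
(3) The amplitude on |10000> is -sqrt(2)/2.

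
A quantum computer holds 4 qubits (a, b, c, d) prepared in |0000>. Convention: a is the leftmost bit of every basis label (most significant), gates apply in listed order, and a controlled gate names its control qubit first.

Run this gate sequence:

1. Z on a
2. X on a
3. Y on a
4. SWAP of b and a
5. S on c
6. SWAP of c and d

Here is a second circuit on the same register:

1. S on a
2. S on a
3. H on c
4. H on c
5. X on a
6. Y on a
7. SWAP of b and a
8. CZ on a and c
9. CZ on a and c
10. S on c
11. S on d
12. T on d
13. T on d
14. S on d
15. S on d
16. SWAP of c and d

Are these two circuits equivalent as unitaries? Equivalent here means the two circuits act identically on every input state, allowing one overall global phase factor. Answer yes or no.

Yes: on every input state the two circuits agree up to one overall phase factor.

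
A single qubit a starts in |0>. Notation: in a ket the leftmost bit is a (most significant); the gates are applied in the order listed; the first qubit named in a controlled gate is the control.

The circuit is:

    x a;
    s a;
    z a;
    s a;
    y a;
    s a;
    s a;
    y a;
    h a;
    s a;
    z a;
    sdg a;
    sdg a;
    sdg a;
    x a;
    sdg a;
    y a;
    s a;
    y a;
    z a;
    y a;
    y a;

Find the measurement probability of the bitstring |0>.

The probability of measuring |0> is 1/2.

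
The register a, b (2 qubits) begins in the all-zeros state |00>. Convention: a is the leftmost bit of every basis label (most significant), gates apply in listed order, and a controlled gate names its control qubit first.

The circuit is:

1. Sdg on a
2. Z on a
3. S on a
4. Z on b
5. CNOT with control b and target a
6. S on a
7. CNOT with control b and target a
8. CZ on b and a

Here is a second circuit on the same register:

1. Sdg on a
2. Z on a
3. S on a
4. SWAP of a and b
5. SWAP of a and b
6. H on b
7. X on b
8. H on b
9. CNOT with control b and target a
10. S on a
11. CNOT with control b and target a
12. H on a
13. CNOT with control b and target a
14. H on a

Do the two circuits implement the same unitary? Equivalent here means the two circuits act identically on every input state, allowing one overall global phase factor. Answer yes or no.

Yes — the two circuits implement the same unitary up to a global phase.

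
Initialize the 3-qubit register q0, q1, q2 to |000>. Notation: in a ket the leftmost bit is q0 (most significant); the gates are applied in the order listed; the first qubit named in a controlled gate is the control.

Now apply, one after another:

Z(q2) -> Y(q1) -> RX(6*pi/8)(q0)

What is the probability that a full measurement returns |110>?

Outcome |110> occurs with probability sqrt(2)/4 + 1/2.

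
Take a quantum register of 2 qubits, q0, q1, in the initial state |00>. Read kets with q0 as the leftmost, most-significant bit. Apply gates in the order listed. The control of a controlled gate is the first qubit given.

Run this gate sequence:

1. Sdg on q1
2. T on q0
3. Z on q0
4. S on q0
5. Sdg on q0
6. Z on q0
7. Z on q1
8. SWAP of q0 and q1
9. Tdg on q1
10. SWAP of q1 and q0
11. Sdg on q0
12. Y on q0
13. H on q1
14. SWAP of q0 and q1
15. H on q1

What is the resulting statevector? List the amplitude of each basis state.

The resulting statevector has amplitude I/2 on |00>, -I/2 on |01>, I/2 on |10>, -I/2 on |11>.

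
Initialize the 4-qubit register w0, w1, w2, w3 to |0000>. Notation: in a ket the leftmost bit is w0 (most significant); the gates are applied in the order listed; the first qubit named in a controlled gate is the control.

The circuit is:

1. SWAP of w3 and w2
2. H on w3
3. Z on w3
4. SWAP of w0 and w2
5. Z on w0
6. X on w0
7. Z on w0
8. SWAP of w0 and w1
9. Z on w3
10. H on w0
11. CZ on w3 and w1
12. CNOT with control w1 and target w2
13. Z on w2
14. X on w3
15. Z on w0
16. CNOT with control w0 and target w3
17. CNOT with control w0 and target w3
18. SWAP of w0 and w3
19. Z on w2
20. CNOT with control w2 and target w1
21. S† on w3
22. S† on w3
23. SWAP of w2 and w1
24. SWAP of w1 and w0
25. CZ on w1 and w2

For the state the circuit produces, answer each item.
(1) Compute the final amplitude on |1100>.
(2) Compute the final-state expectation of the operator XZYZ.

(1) |1100> carries amplitude -1/2 in the final state.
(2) The observable XZYZ averages to 0.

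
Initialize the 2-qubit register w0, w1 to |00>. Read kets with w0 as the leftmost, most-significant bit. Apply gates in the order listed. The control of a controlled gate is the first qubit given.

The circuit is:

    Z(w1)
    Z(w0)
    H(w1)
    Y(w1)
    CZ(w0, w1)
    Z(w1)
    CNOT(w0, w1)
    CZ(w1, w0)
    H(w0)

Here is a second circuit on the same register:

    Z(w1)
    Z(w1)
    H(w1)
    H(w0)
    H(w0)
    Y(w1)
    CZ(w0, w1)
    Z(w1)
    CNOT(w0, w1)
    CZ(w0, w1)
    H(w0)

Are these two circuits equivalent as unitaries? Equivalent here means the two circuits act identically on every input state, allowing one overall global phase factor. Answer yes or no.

No, they are not equivalent — no single phase factor reconciles the two unitaries.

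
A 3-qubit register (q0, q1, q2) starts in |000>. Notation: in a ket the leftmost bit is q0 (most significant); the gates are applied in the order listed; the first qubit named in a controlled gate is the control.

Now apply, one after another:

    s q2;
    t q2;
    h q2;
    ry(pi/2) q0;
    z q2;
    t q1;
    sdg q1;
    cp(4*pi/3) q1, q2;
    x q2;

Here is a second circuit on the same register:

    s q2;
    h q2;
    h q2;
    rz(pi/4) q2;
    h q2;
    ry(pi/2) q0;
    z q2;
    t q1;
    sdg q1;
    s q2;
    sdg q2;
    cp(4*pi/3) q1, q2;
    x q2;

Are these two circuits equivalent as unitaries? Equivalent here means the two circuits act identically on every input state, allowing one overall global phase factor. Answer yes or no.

Yes: on every input state the two circuits agree up to one overall phase factor.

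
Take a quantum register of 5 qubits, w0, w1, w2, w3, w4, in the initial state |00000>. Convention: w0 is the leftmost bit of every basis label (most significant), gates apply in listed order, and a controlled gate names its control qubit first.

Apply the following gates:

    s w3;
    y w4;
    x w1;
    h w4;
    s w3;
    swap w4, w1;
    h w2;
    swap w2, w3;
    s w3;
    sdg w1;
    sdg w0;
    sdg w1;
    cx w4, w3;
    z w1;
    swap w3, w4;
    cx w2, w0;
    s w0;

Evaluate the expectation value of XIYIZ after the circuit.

In the final state, XIYIZ has expectation 0.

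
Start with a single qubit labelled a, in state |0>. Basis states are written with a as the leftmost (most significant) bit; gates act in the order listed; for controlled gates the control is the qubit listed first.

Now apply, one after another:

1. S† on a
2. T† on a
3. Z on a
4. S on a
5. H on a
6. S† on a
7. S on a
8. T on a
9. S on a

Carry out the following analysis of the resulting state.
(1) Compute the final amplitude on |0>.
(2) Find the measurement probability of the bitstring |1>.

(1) |0> carries amplitude sqrt(2)/2 in the final state.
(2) A full measurement returns |1> with probability 1/2.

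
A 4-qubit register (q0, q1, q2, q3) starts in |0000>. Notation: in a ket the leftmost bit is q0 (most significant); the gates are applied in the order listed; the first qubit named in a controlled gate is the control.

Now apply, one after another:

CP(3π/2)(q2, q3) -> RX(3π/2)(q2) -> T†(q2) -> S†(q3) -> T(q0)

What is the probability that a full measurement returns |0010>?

The probability of measuring |0010> is 1/2.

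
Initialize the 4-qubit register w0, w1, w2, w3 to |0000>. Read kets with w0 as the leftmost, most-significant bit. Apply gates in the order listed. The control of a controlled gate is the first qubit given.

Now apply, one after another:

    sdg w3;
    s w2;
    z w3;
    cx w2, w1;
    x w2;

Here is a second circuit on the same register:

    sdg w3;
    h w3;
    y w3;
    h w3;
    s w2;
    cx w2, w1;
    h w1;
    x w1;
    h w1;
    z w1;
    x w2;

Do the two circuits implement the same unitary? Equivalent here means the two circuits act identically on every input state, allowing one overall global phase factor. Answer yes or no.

No, they are not equivalent — no single phase factor reconciles the two unitaries.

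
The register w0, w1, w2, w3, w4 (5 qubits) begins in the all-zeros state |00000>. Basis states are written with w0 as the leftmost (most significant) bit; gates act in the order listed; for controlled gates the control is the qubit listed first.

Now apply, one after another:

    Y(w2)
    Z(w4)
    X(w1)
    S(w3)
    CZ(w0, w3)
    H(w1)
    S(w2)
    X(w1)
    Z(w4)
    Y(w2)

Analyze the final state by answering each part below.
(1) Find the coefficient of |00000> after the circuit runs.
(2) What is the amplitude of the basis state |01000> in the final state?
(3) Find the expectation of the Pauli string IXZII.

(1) The final state's coefficient on |00000> equals -sqrt(2)*I/2.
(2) |01000> carries amplitude sqrt(2)*I/2 in the final state.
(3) In the final state, IXZII has expectation -1.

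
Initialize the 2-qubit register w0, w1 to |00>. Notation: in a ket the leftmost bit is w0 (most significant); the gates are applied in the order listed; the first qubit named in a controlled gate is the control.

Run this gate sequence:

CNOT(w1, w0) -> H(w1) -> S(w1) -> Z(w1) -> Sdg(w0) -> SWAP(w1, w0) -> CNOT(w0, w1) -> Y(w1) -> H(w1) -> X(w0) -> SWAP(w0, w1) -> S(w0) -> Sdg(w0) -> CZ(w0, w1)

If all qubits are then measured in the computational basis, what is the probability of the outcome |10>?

Outcome |10> occurs with probability 1/4.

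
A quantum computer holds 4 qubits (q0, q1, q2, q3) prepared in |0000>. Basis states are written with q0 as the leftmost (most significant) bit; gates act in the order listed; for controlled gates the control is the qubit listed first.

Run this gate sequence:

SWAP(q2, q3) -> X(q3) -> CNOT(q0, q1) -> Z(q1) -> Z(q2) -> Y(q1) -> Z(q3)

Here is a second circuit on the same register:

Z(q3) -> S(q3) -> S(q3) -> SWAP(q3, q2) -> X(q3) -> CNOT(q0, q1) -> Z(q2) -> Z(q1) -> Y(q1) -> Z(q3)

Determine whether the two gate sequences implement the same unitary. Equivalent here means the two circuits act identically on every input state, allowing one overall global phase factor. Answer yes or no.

Yes: on every input state the two circuits agree up to one overall phase factor.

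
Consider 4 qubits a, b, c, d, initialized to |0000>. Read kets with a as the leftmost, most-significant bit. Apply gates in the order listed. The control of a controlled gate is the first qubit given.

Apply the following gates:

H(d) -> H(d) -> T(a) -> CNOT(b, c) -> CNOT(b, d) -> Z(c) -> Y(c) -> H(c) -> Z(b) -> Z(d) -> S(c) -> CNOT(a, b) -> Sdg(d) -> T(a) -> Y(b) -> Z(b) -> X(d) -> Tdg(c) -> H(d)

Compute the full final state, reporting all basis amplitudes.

The final amplitudes are 1/2 on |0100>, -1/2 on |0101>, -exp(I*pi/4)/2 on |0110>, exp(I*pi/4)/2 on |0111>, and 0 on every other basis state. Key observation: gates 1-2 undo each other exactly, leaving only the rest of the circuit to track.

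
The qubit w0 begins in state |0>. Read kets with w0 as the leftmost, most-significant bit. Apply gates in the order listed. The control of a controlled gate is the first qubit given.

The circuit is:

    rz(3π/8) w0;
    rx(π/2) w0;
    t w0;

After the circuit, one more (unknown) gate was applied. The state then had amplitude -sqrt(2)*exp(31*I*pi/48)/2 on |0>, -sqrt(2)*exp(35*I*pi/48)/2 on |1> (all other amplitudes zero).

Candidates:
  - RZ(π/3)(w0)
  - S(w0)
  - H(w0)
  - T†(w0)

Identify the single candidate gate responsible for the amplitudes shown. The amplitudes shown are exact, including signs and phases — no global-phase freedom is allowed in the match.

The unique candidate consistent with the amplitudes is RZ(π/3)(w0).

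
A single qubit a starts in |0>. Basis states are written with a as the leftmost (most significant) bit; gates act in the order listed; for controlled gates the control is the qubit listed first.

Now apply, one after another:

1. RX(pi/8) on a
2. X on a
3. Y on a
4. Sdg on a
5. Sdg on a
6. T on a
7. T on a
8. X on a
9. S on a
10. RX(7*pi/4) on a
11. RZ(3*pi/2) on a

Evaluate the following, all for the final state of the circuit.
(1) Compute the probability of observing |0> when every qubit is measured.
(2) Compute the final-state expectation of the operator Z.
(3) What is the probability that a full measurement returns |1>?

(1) The probability of measuring |0> is -sqrt(2)*cos(pi/16)**2/4 - 2*sqrt(1/2 - sqrt(2)/4)*sqrt(sqrt(2)/4 + 1/2)*sin(pi/16)*cos(pi/16) + sqrt(2)*sin(pi/16)**2/4 + sin(pi/16)**2/2 + cos(pi/16)**2/2.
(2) The observable Z averages to -sqrt(2)*cos(pi/16)**2/2 - 4*sqrt(1/2 - sqrt(2)/4)*sqrt(sqrt(2)/4 + 1/2)*sin(pi/16)*cos(pi/16) + sqrt(2)*sin(pi/16)**2/2.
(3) The probability of measuring |1> is -sqrt(2)*sin(pi/16)**2/4 + sin(pi/16)**2/2 + 2*sqrt(1/2 - sqrt(2)/4)*sqrt(sqrt(2)/4 + 1/2)*sin(pi/16)*cos(pi/16) + sqrt(2)*cos(pi/16)**2/4 + cos(pi/16)**2/2.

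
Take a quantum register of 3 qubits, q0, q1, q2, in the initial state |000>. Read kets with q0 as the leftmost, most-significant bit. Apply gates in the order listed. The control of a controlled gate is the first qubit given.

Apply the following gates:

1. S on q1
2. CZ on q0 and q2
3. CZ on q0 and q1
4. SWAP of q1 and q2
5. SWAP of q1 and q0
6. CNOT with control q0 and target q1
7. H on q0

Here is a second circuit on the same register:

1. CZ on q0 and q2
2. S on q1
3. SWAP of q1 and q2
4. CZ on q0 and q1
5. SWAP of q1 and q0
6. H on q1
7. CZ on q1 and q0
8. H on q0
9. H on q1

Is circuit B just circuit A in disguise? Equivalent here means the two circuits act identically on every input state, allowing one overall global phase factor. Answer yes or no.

No: there is an input state on which the two circuits produce genuinely different outputs (not merely differing by a phase).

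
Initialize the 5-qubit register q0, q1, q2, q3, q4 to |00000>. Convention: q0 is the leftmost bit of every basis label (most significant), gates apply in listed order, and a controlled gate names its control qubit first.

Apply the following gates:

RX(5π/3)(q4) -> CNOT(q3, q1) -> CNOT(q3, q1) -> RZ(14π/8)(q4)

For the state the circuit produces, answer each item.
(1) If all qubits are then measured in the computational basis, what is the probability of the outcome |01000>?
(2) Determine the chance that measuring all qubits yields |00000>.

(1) The probability of measuring |01000> is 0. Key observation: the block from step 2 through step 3 cancels to the identity and can be dropped.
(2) A full measurement returns |00000> with probability 3/4.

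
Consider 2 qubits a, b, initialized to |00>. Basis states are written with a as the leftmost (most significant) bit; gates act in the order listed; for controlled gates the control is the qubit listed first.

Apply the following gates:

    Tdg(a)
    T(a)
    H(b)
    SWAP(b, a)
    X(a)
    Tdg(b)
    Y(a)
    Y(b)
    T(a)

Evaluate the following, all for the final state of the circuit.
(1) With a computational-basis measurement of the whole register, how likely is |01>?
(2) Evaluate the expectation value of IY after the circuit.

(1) The probability of measuring |01> is 1/2.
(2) In the final state, IY has expectation 0.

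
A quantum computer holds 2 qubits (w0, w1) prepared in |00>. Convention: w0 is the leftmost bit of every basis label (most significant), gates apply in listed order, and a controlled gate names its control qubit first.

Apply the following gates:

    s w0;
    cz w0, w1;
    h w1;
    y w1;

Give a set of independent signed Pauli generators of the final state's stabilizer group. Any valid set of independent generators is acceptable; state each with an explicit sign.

The stabilizer group can be generated by -IX, +ZI, among other valid generating sets.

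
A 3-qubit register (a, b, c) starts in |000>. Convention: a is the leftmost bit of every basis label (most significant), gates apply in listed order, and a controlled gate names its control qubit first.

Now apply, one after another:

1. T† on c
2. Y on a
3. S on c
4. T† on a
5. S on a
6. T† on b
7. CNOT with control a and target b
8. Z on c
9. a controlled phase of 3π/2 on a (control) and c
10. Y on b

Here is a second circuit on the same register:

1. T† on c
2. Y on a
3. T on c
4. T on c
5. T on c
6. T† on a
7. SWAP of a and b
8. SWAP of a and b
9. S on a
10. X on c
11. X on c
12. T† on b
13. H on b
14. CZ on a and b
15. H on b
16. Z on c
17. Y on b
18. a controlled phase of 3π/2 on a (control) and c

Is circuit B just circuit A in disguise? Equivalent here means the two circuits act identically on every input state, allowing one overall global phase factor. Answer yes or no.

No, they are not equivalent — no single phase factor reconciles the two unitaries.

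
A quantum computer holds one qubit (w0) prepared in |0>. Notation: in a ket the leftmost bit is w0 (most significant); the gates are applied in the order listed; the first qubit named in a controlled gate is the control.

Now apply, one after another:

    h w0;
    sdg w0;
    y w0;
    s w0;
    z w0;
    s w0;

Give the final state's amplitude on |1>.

|1> carries amplitude sqrt(2)*I/2 in the final state.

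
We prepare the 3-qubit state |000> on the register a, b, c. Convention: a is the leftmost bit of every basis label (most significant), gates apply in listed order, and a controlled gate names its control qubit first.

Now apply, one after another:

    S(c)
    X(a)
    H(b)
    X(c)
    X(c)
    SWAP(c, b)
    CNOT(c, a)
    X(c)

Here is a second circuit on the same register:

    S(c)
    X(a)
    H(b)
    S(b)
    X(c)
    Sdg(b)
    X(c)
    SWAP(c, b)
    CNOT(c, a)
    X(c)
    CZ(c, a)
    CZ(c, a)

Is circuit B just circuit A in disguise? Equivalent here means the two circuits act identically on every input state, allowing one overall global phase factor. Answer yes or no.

Yes: on every input state the two circuits agree up to one overall phase factor.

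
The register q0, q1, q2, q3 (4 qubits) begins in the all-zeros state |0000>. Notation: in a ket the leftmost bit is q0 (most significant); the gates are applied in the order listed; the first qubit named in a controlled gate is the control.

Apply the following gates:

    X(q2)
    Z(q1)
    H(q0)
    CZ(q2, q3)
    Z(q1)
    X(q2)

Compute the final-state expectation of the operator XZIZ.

The expectation value of XZIZ is 1.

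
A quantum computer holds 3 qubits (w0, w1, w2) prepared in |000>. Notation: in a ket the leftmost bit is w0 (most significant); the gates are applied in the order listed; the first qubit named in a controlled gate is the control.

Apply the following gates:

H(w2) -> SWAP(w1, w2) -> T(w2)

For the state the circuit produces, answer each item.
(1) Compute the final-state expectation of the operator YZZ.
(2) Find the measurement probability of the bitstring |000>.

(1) The observable YZZ averages to 0.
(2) Outcome |000> occurs with probability 1/2.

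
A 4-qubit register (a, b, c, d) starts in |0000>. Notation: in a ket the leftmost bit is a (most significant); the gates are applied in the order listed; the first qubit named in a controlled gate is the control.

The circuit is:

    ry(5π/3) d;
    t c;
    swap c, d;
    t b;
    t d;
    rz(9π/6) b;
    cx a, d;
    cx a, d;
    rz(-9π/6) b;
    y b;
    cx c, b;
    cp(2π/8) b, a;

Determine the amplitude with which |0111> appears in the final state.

|0111> carries amplitude 0 in the final state. Key observation: gates 6-9 undo each other exactly, leaving only the rest of the circuit to track.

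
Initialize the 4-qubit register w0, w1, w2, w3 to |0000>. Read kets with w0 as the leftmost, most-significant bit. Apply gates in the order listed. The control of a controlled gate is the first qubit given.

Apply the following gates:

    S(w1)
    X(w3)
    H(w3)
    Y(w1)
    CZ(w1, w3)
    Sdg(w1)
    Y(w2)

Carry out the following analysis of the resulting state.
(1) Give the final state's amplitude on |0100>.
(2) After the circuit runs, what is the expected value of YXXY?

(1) The amplitude on |0100> is 0.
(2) The observable YXXY averages to 0.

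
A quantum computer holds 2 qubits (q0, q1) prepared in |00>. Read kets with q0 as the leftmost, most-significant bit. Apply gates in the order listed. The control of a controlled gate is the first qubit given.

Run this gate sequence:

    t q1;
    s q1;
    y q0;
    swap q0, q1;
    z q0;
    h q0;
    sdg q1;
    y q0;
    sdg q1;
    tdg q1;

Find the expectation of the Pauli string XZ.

In the final state, XZ has expectation 1.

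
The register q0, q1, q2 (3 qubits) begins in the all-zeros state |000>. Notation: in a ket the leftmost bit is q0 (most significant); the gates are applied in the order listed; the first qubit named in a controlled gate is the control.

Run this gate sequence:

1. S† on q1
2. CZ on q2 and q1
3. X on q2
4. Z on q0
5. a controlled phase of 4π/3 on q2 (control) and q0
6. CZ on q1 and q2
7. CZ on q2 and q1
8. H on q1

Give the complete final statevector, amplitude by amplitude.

After the circuit, the state carries amplitude sqrt(2)/2 on |001>, sqrt(2)/2 on |011>, and 0 on every other basis state.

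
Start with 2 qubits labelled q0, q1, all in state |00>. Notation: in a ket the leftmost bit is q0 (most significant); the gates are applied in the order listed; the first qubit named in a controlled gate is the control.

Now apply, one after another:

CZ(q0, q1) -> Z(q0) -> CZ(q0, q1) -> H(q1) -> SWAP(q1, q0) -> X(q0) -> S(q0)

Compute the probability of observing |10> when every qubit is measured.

Outcome |10> occurs with probability 1/2.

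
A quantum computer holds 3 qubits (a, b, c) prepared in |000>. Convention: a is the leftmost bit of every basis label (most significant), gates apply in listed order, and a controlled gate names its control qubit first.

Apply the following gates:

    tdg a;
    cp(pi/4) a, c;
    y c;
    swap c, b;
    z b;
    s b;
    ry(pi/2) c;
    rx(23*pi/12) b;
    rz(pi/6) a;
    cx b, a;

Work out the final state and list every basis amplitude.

The resulting statevector has amplitude (-sqrt(2*sqrt(2) + 4)/8 + sqrt(12 - 6*sqrt(2))/8)*exp(5*I*pi/12) on |000>, (-sqrt(2*sqrt(2) + 4)/8 + sqrt(12 - 6*sqrt(2))/8)*exp(5*I*pi/12) on |001>, 0 on |010>, 0 on |011>, 0 on |100>, 0 on |101>, (sqrt(4 - 2*sqrt(2))/8 + sqrt(6*sqrt(2) + 12)/8)*exp(11*I*pi/12) on |110>, (sqrt(4 - 2*sqrt(2))/8 + sqrt(6*sqrt(2) + 12)/8)*exp(11*I*pi/12) on |111>.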